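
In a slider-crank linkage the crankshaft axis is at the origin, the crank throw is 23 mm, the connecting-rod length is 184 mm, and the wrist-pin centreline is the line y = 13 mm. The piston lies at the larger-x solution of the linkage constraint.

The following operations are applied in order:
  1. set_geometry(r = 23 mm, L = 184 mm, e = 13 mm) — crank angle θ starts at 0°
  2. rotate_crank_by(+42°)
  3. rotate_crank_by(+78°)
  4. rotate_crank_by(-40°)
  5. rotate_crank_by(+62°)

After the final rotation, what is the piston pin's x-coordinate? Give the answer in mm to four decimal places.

set_geometry: r = 23 mm, L = 184 mm, e = 13 mm; θ ← 0°
rotate_crank_by(+42°): θ ← 0° +42° = 42°
rotate_crank_by(+78°): θ ← 42° +78° = 120°
rotate_crank_by(-40°): θ ← 120° -40° = 80°
rotate_crank_by(+62°): θ ← 80° +62° = 142°
crank pin P = (r cos θ, r sin θ) = (-18.124247, 14.160214)
h = r sin θ − e = 14.160214 − 13 = 1.160214
x = r cos θ + √(L² − h²) = -18.124247 + √(33856.0 − 1.3461) = -18.124247 + 183.996342 = 165.872095

165.8721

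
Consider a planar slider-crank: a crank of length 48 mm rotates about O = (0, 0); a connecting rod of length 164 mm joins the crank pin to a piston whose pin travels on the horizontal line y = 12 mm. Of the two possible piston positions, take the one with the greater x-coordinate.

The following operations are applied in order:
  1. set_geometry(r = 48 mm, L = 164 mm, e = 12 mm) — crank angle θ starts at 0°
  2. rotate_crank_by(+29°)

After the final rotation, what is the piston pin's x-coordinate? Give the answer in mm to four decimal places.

set_geometry: r = 48 mm, L = 164 mm, e = 12 mm; θ ← 0°
rotate_crank_by(+29°): θ ← 0° +29° = 29°
crank pin P = (r cos θ, r sin θ) = (41.981746, 23.270862)
h = r sin θ − e = 23.270862 − 12 = 11.270862
x = r cos θ + √(L² − h²) = 41.981746 + √(26896.0 − 127.0323) = 41.981746 + 163.612248 = 205.593994

205.5940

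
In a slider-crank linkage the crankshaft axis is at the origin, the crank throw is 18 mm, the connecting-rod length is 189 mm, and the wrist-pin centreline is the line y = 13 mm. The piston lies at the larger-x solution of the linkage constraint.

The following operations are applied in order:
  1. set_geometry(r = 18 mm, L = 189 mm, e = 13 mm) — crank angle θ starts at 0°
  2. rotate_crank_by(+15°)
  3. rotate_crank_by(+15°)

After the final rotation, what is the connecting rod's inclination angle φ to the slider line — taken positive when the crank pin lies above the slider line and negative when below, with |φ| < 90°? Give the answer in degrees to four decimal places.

-1.2127

set_geometry: r = 18 mm, L = 189 mm, e = 13 mm; θ ← 0°
rotate_crank_by(+15°): θ ← 0° +15° = 15°
rotate_crank_by(+15°): θ ← 15° +15° = 30°
crank pin P = (r cos θ, r sin θ) = (15.588457, 9.000000)
h = r sin θ − e = 9.000000 − 13 = -4.000000
sin φ = h / L = -4.000000 / 189 = -0.02116402
φ = arcsin(-0.02116402) = -1.212700°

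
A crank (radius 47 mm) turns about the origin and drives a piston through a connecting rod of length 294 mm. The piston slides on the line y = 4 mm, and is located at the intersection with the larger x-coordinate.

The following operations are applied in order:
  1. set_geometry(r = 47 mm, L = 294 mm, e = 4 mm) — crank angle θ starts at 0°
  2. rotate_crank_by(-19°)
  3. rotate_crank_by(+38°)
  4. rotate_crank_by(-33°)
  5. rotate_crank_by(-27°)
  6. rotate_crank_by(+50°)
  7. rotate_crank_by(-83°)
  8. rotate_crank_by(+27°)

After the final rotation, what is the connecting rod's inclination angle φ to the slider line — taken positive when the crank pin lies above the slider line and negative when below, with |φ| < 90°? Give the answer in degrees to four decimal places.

-7.4998

set_geometry: r = 47 mm, L = 294 mm, e = 4 mm; θ ← 0°
rotate_crank_by(-19°): θ ← 0° -19° = -19°
rotate_crank_by(+38°): θ ← -19° +38° = 19°
rotate_crank_by(-33°): θ ← 19° -33° = -14°
rotate_crank_by(-27°): θ ← -14° -27° = -41°
rotate_crank_by(+50°): θ ← -41° +50° = 9°
rotate_crank_by(-83°): θ ← 9° -83° = -74°
rotate_crank_by(+27°): θ ← -74° +27° = -47°
crank pin P = (r cos θ, r sin θ) = (32.053923, -34.373624)
h = r sin θ − e = -34.373624 − 4 = -38.373624
sin φ = h / L = -38.373624 / 294 = -0.13052253
φ = arcsin(-0.13052253) = -7.499788°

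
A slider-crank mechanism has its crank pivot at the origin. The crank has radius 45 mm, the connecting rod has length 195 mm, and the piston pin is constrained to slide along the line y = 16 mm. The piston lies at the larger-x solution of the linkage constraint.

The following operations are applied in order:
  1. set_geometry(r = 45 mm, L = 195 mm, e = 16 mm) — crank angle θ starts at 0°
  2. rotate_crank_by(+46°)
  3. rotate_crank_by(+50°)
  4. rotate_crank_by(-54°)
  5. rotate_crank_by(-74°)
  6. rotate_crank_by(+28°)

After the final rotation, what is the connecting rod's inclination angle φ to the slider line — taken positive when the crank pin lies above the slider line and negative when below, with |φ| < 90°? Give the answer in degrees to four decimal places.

-5.6326

set_geometry: r = 45 mm, L = 195 mm, e = 16 mm; θ ← 0°
rotate_crank_by(+46°): θ ← 0° +46° = 46°
rotate_crank_by(+50°): θ ← 46° +50° = 96°
rotate_crank_by(-54°): θ ← 96° -54° = 42°
rotate_crank_by(-74°): θ ← 42° -74° = -32°
rotate_crank_by(+28°): θ ← -32° +28° = -4°
crank pin P = (r cos θ, r sin θ) = (44.890382, -3.139041)
h = r sin θ − e = -3.139041 − 16 = -19.139041
sin φ = h / L = -19.139041 / 195 = -0.09814893
φ = arcsin(-0.09814893) = -5.632588°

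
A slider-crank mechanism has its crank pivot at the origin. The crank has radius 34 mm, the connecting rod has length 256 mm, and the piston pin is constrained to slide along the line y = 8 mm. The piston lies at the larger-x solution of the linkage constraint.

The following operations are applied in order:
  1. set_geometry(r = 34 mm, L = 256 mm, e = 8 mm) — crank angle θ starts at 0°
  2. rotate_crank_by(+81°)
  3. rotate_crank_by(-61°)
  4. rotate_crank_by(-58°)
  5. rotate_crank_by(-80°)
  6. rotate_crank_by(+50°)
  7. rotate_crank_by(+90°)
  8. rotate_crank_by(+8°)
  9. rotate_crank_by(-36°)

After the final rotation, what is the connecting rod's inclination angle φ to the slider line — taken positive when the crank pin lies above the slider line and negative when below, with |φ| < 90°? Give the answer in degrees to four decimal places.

set_geometry: r = 34 mm, L = 256 mm, e = 8 mm; θ ← 0°
rotate_crank_by(+81°): θ ← 0° +81° = 81°
rotate_crank_by(-61°): θ ← 81° -61° = 20°
rotate_crank_by(-58°): θ ← 20° -58° = -38°
rotate_crank_by(-80°): θ ← -38° -80° = -118°
rotate_crank_by(+50°): θ ← -118° +50° = -68°
rotate_crank_by(+90°): θ ← -68° +90° = 22°
rotate_crank_by(+8°): θ ← 22° +8° = 30°
rotate_crank_by(-36°): θ ← 30° -36° = -6°
crank pin P = (r cos θ, r sin θ) = (33.813744, -3.553968)
h = r sin θ − e = -3.553968 − 8 = -11.553968
sin φ = h / L = -11.553968 / 256 = -0.04513269
φ = arcsin(-0.04513269) = -2.586791°

-2.5868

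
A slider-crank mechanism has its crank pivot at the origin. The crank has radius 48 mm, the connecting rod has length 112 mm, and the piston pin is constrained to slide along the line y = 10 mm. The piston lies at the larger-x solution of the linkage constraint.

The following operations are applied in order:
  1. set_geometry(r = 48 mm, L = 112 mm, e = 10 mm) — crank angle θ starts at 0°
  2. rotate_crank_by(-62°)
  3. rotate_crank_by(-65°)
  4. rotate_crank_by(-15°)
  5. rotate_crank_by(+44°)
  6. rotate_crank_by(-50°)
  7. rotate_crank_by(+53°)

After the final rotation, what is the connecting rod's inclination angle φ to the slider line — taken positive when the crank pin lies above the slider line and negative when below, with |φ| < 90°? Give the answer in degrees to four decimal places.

-31.0795

set_geometry: r = 48 mm, L = 112 mm, e = 10 mm; θ ← 0°
rotate_crank_by(-62°): θ ← 0° -62° = -62°
rotate_crank_by(-65°): θ ← -62° -65° = -127°
rotate_crank_by(-15°): θ ← -127° -15° = -142°
rotate_crank_by(+44°): θ ← -142° +44° = -98°
rotate_crank_by(-50°): θ ← -98° -50° = -148°
rotate_crank_by(+53°): θ ← -148° +53° = -95°
crank pin P = (r cos θ, r sin θ) = (-4.183476, -47.817346)
h = r sin θ − e = -47.817346 − 10 = -57.817346
sin φ = h / L = -57.817346 / 112 = -0.51622630
φ = arcsin(-0.51622630) = -31.079458°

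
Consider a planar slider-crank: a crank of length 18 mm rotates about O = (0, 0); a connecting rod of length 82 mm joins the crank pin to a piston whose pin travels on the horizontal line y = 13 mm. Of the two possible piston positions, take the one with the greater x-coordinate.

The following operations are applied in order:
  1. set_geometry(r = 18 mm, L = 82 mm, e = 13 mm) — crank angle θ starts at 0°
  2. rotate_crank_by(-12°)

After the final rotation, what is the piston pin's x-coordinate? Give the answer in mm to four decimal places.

set_geometry: r = 18 mm, L = 82 mm, e = 13 mm; θ ← 0°
rotate_crank_by(-12°): θ ← 0° -12° = -12°
crank pin P = (r cos θ, r sin θ) = (17.606657, -3.742410)
h = r sin θ − e = -3.742410 − 13 = -16.742410
x = r cos θ + √(L² − h²) = 17.606657 + √(6724.0 − 280.3083) = 17.606657 + 80.272609 = 97.879265

97.8793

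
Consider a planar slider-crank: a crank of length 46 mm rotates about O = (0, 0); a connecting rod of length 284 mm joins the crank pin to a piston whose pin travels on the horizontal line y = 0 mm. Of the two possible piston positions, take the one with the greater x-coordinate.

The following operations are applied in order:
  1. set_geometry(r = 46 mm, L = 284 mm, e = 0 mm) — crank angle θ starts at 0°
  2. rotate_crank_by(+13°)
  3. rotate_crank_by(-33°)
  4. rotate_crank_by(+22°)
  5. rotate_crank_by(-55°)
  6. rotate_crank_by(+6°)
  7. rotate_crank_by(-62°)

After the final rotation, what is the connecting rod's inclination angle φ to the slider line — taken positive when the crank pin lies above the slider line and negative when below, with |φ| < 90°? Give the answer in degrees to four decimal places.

set_geometry: r = 46 mm, L = 284 mm, e = 0 mm; θ ← 0°
rotate_crank_by(+13°): θ ← 0° +13° = 13°
rotate_crank_by(-33°): θ ← 13° -33° = -20°
rotate_crank_by(+22°): θ ← -20° +22° = 2°
rotate_crank_by(-55°): θ ← 2° -55° = -53°
rotate_crank_by(+6°): θ ← -53° +6° = -47°
rotate_crank_by(-62°): θ ← -47° -62° = -109°
crank pin P = (r cos θ, r sin θ) = (-14.976135, -43.493854)
h = r sin θ − e = -43.493854 − 0 = -43.493854
sin φ = h / L = -43.493854 / 284 = -0.15314737
φ = arcsin(-0.15314737) = -8.809366°

-8.8094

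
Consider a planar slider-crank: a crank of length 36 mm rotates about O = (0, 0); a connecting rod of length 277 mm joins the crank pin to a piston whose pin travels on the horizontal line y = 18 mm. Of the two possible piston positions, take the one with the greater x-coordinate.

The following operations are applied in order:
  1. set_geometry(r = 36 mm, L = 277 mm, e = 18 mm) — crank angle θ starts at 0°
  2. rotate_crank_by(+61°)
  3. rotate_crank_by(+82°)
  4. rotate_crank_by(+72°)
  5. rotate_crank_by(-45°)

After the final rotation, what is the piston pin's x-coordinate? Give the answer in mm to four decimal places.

set_geometry: r = 36 mm, L = 277 mm, e = 18 mm; θ ← 0°
rotate_crank_by(+61°): θ ← 0° +61° = 61°
rotate_crank_by(+82°): θ ← 61° +82° = 143°
rotate_crank_by(+72°): θ ← 143° +72° = 215°
rotate_crank_by(-45°): θ ← 215° -45° = 170°
crank pin P = (r cos θ, r sin θ) = (-35.453079, 6.251334)
h = r sin θ − e = 6.251334 − 18 = -11.748666
x = r cos θ + √(L² − h²) = -35.453079 + √(76729.0 − 138.0311) = -35.453079 + 276.750734 = 241.297655

241.2977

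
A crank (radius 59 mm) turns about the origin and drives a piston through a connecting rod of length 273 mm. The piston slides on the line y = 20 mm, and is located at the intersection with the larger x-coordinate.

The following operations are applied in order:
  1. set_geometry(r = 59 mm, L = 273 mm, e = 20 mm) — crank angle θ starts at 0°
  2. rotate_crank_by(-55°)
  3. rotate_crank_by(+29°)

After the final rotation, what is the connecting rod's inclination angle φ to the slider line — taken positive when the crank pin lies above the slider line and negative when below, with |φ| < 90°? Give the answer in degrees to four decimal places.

set_geometry: r = 59 mm, L = 273 mm, e = 20 mm; θ ← 0°
rotate_crank_by(-55°): θ ← 0° -55° = -55°
rotate_crank_by(+29°): θ ← -55° +29° = -26°
crank pin P = (r cos θ, r sin θ) = (53.028849, -25.863898)
h = r sin θ − e = -25.863898 − 20 = -45.863898
sin φ = h / L = -45.863898 / 273 = -0.16799963
φ = arcsin(-0.16799963) = -9.671533°

-9.6715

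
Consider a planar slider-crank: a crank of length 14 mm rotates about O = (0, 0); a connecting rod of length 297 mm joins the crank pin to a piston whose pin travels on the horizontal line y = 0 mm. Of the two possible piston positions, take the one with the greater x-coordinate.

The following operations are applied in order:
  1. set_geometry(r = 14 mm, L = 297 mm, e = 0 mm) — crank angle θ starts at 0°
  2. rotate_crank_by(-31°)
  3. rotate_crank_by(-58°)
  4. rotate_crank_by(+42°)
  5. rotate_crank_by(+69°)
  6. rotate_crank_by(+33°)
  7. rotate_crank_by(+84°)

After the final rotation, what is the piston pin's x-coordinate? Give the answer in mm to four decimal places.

286.2920

set_geometry: r = 14 mm, L = 297 mm, e = 0 mm; θ ← 0°
rotate_crank_by(-31°): θ ← 0° -31° = -31°
rotate_crank_by(-58°): θ ← -31° -58° = -89°
rotate_crank_by(+42°): θ ← -89° +42° = -47°
rotate_crank_by(+69°): θ ← -47° +69° = 22°
rotate_crank_by(+33°): θ ← 22° +33° = 55°
rotate_crank_by(+84°): θ ← 55° +84° = 139°
crank pin P = (r cos θ, r sin θ) = (-10.565934, 9.184826)
h = r sin θ − e = 9.184826 − 0 = 9.184826
x = r cos θ + √(L² − h²) = -10.565934 + √(88209.0 − 84.3610) = -10.565934 + 296.857944 = 286.292010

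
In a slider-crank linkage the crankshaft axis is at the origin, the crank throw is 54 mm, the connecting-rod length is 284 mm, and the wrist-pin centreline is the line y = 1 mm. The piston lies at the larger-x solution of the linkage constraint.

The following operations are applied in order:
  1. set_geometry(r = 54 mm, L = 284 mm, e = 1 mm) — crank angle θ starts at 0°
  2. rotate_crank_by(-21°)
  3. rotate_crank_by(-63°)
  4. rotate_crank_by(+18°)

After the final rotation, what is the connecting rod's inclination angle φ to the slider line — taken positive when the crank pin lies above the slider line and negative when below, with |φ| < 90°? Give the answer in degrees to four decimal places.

-10.2081

set_geometry: r = 54 mm, L = 284 mm, e = 1 mm; θ ← 0°
rotate_crank_by(-21°): θ ← 0° -21° = -21°
rotate_crank_by(-63°): θ ← -21° -63° = -84°
rotate_crank_by(+18°): θ ← -84° +18° = -66°
crank pin P = (r cos θ, r sin θ) = (21.963779, -49.331455)
h = r sin θ − e = -49.331455 − 1 = -50.331455
sin φ = h / L = -50.331455 / 284 = -0.17722343
φ = arcsin(-0.17722343) = -10.208074°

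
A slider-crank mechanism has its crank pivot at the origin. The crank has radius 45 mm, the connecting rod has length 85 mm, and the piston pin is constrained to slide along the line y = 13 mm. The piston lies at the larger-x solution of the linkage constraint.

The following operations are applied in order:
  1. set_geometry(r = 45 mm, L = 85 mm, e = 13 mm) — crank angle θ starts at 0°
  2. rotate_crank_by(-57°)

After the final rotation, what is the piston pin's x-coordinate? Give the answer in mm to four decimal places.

set_geometry: r = 45 mm, L = 85 mm, e = 13 mm; θ ← 0°
rotate_crank_by(-57°): θ ← 0° -57° = -57°
crank pin P = (r cos θ, r sin θ) = (24.508757, -37.740176)
h = r sin θ − e = -37.740176 − 13 = -50.740176
x = r cos θ + √(L² − h²) = 24.508757 + √(7225.0 − 2574.5654) = 24.508757 + 68.194095 = 92.702852

92.7029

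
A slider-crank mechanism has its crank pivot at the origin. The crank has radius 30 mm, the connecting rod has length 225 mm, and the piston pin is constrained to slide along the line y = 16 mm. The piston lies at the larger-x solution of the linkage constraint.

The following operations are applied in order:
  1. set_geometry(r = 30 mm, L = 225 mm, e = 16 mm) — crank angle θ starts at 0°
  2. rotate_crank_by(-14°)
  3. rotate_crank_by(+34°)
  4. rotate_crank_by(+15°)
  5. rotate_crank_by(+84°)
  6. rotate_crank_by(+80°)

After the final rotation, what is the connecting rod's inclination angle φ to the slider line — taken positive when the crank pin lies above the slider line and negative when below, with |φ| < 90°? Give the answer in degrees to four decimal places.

-6.5760

set_geometry: r = 30 mm, L = 225 mm, e = 16 mm; θ ← 0°
rotate_crank_by(-14°): θ ← 0° -14° = -14°
rotate_crank_by(+34°): θ ← -14° +34° = 20°
rotate_crank_by(+15°): θ ← 20° +15° = 35°
rotate_crank_by(+84°): θ ← 35° +84° = 119°
rotate_crank_by(+80°): θ ← 119° +80° = 199°
crank pin P = (r cos θ, r sin θ) = (-28.365557, -9.767045)
h = r sin θ − e = -9.767045 − 16 = -25.767045
sin φ = h / L = -25.767045 / 225 = -0.11452020
φ = arcsin(-0.11452020) = -6.575952°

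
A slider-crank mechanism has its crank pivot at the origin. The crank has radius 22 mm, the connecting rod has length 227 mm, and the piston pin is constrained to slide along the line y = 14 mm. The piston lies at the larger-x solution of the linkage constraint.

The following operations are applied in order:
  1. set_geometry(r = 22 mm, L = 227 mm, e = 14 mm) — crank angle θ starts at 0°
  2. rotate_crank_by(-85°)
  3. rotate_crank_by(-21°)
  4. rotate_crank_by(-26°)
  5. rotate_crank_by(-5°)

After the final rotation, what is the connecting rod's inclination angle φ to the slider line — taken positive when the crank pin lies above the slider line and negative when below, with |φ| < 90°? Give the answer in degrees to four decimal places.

-7.3408

set_geometry: r = 22 mm, L = 227 mm, e = 14 mm; θ ← 0°
rotate_crank_by(-85°): θ ← 0° -85° = -85°
rotate_crank_by(-21°): θ ← -85° -21° = -106°
rotate_crank_by(-26°): θ ← -106° -26° = -132°
rotate_crank_by(-5°): θ ← -132° -5° = -137°
crank pin P = (r cos θ, r sin θ) = (-16.089781, -15.003964)
h = r sin θ − e = -15.003964 − 14 = -29.003964
sin φ = h / L = -29.003964 / 227 = -0.12777077
φ = arcsin(-0.12777077) = -7.340792°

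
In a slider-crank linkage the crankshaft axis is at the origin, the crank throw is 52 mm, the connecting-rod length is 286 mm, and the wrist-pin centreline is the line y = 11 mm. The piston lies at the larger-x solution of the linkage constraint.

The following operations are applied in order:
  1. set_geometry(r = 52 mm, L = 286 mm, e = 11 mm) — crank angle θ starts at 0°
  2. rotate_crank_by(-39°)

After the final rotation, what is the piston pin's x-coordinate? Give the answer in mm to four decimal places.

set_geometry: r = 52 mm, L = 286 mm, e = 11 mm; θ ← 0°
rotate_crank_by(-39°): θ ← 0° -39° = -39°
crank pin P = (r cos θ, r sin θ) = (40.411590, -32.724660)
h = r sin θ − e = -32.724660 − 11 = -43.724660
x = r cos θ + √(L² − h²) = 40.411590 + √(81796.0 − 1911.8459) = 40.411590 + 282.637850 = 323.049440

323.0494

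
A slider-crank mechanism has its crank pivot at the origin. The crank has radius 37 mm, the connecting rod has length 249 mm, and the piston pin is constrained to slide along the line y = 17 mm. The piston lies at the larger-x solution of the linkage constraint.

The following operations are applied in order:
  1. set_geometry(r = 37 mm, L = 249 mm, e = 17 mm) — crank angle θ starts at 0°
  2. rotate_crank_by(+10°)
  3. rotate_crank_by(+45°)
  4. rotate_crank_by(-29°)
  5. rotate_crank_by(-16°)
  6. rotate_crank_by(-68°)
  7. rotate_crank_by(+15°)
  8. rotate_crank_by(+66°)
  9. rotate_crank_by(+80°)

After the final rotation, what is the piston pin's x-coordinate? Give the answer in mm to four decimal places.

set_geometry: r = 37 mm, L = 249 mm, e = 17 mm; θ ← 0°
rotate_crank_by(+10°): θ ← 0° +10° = 10°
rotate_crank_by(+45°): θ ← 10° +45° = 55°
rotate_crank_by(-29°): θ ← 55° -29° = 26°
rotate_crank_by(-16°): θ ← 26° -16° = 10°
rotate_crank_by(-68°): θ ← 10° -68° = -58°
rotate_crank_by(+15°): θ ← -58° +15° = -43°
rotate_crank_by(+66°): θ ← -43° +66° = 23°
rotate_crank_by(+80°): θ ← 23° +80° = 103°
crank pin P = (r cos θ, r sin θ) = (-8.323189, 36.051692)
h = r sin θ − e = 36.051692 − 17 = 19.051692
x = r cos θ + √(L² − h²) = -8.323189 + √(62001.0 − 362.9670) = -8.323189 + 248.270081 = 239.946892

239.9469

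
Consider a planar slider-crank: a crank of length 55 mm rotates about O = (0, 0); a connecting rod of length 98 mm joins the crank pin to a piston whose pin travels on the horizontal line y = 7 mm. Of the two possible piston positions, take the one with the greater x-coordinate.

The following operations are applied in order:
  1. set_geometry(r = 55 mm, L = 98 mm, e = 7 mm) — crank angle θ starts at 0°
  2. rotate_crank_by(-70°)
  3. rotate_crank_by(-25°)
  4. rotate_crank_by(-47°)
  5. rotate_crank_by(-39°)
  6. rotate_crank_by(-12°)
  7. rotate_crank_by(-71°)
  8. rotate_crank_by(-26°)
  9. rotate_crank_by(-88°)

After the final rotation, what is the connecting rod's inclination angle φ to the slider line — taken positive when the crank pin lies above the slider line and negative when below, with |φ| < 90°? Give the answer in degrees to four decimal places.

-14.1734

set_geometry: r = 55 mm, L = 98 mm, e = 7 mm; θ ← 0°
rotate_crank_by(-70°): θ ← 0° -70° = -70°
rotate_crank_by(-25°): θ ← -70° -25° = -95°
rotate_crank_by(-47°): θ ← -95° -47° = -142°
rotate_crank_by(-39°): θ ← -142° -39° = -181°
rotate_crank_by(-12°): θ ← -181° -12° = -193°
rotate_crank_by(-71°): θ ← -193° -71° = -264°
rotate_crank_by(-26°): θ ← -264° -26° = -290°
rotate_crank_by(-88°): θ ← -290° -88° = -378°
crank pin P = (r cos θ, r sin θ) = (52.308108, -16.995935)
h = r sin θ − e = -16.995935 − 7 = -23.995935
sin φ = h / L = -23.995935 / 98 = -0.24485648
φ = arcsin(-0.24485648) = -14.173352°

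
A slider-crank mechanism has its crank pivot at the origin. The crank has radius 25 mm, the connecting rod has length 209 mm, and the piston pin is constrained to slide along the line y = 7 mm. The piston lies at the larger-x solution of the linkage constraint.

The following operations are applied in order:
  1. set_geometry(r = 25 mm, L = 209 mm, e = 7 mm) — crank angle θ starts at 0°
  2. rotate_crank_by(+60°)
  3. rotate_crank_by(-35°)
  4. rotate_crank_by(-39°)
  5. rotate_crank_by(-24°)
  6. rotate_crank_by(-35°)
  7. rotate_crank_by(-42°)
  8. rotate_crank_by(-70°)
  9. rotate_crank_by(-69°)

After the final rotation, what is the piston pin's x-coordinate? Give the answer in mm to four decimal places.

set_geometry: r = 25 mm, L = 209 mm, e = 7 mm; θ ← 0°
rotate_crank_by(+60°): θ ← 0° +60° = 60°
rotate_crank_by(-35°): θ ← 60° -35° = 25°
rotate_crank_by(-39°): θ ← 25° -39° = -14°
rotate_crank_by(-24°): θ ← -14° -24° = -38°
rotate_crank_by(-35°): θ ← -38° -35° = -73°
rotate_crank_by(-42°): θ ← -73° -42° = -115°
rotate_crank_by(-70°): θ ← -115° -70° = -185°
rotate_crank_by(-69°): θ ← -185° -69° = -254°
crank pin P = (r cos θ, r sin θ) = (-6.890934, 24.031542)
h = r sin θ − e = 24.031542 − 7 = 17.031542
x = r cos θ + √(L² − h²) = -6.890934 + √(43681.0 − 290.0734) = -6.890934 + 208.304888 = 201.413955

201.4140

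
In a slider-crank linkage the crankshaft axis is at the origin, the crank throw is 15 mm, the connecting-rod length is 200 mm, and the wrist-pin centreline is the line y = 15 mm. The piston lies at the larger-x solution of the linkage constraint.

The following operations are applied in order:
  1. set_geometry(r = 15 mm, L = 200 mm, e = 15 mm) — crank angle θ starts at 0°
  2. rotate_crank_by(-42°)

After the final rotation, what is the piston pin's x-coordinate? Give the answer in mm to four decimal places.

209.5739

set_geometry: r = 15 mm, L = 200 mm, e = 15 mm; θ ← 0°
rotate_crank_by(-42°): θ ← 0° -42° = -42°
crank pin P = (r cos θ, r sin θ) = (11.147172, -10.036959)
h = r sin θ − e = -10.036959 − 15 = -25.036959
x = r cos θ + √(L² − h²) = 11.147172 + √(40000.0 − 626.8493) = 11.147172 + 198.426688 = 209.573861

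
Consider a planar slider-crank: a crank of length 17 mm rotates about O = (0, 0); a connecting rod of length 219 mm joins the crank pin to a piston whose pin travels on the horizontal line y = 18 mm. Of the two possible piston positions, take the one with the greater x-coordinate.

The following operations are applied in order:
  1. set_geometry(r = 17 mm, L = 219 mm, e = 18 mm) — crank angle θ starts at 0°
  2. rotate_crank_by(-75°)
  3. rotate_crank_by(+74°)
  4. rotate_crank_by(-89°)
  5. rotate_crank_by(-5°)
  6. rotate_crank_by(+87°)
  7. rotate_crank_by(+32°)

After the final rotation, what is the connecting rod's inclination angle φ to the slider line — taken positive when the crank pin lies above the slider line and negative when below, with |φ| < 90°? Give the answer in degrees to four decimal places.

set_geometry: r = 17 mm, L = 219 mm, e = 18 mm; θ ← 0°
rotate_crank_by(-75°): θ ← 0° -75° = -75°
rotate_crank_by(+74°): θ ← -75° +74° = -1°
rotate_crank_by(-89°): θ ← -1° -89° = -90°
rotate_crank_by(-5°): θ ← -90° -5° = -95°
rotate_crank_by(+87°): θ ← -95° +87° = -8°
rotate_crank_by(+32°): θ ← -8° +32° = 24°
crank pin P = (r cos θ, r sin θ) = (15.530273, 6.914523)
h = r sin θ − e = 6.914523 − 18 = -11.085477
sin φ = h / L = -11.085477 / 219 = -0.05061862
φ = arcsin(-0.05061862) = -2.901473°

-2.9015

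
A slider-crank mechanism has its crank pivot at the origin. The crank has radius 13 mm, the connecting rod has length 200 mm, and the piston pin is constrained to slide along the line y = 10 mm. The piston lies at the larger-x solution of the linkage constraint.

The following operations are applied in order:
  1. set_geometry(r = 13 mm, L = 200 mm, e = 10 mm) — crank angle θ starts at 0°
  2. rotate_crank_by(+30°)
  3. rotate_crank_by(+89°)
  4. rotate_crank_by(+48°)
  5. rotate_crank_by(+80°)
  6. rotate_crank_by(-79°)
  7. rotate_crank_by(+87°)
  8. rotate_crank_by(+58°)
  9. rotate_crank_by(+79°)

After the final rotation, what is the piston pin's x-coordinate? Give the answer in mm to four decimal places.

211.0004

set_geometry: r = 13 mm, L = 200 mm, e = 10 mm; θ ← 0°
rotate_crank_by(+30°): θ ← 0° +30° = 30°
rotate_crank_by(+89°): θ ← 30° +89° = 119°
rotate_crank_by(+48°): θ ← 119° +48° = 167°
rotate_crank_by(+80°): θ ← 167° +80° = 247°
rotate_crank_by(-79°): θ ← 247° -79° = 168°
rotate_crank_by(+87°): θ ← 168° +87° = 255°
rotate_crank_by(+58°): θ ← 255° +58° = 313°
rotate_crank_by(+79°): θ ← 313° +79° = 392°
crank pin P = (r cos θ, r sin θ) = (11.024625, 6.888950)
h = r sin θ − e = 6.888950 − 10 = -3.111050
x = r cos θ + √(L² − h²) = 11.024625 + √(40000.0 − 9.6786) = 11.024625 + 199.975802 = 211.000427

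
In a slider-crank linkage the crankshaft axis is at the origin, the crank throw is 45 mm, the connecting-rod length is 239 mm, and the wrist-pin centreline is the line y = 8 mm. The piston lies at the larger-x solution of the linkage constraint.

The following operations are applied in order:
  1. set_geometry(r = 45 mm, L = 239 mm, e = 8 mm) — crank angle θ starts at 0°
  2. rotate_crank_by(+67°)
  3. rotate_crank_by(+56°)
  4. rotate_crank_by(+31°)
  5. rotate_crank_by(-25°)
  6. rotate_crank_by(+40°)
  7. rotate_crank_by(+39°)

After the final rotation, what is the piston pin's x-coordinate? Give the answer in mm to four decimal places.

set_geometry: r = 45 mm, L = 239 mm, e = 8 mm; θ ← 0°
rotate_crank_by(+67°): θ ← 0° +67° = 67°
rotate_crank_by(+56°): θ ← 67° +56° = 123°
rotate_crank_by(+31°): θ ← 123° +31° = 154°
rotate_crank_by(-25°): θ ← 154° -25° = 129°
rotate_crank_by(+40°): θ ← 129° +40° = 169°
rotate_crank_by(+39°): θ ← 169° +39° = 208°
crank pin P = (r cos θ, r sin θ) = (-39.732642, -21.126220)
h = r sin θ − e = -21.126220 − 8 = -29.126220
x = r cos θ + √(L² − h²) = -39.732642 + √(57121.0 − 848.3367) = -39.732642 + 237.218598 = 197.485956

197.4860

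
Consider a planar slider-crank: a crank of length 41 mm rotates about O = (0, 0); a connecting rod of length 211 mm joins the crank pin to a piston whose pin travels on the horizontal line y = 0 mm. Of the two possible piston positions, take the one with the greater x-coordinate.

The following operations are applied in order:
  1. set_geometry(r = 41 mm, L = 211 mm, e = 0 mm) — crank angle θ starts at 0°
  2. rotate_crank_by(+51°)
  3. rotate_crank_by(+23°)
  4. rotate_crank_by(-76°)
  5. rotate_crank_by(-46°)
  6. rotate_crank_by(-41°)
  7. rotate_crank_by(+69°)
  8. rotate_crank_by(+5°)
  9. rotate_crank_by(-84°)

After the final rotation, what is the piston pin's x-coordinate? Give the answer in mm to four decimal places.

200.6638

set_geometry: r = 41 mm, L = 211 mm, e = 0 mm; θ ← 0°
rotate_crank_by(+51°): θ ← 0° +51° = 51°
rotate_crank_by(+23°): θ ← 51° +23° = 74°
rotate_crank_by(-76°): θ ← 74° -76° = -2°
rotate_crank_by(-46°): θ ← -2° -46° = -48°
rotate_crank_by(-41°): θ ← -48° -41° = -89°
rotate_crank_by(+69°): θ ← -89° +69° = -20°
rotate_crank_by(+5°): θ ← -20° +5° = -15°
rotate_crank_by(-84°): θ ← -15° -84° = -99°
crank pin P = (r cos θ, r sin θ) = (-6.413813, -40.495222)
h = r sin θ − e = -40.495222 − 0 = -40.495222
x = r cos θ + √(L² − h²) = -6.413813 + √(44521.0 − 1639.8630) = -6.413813 + 207.077611 = 200.663798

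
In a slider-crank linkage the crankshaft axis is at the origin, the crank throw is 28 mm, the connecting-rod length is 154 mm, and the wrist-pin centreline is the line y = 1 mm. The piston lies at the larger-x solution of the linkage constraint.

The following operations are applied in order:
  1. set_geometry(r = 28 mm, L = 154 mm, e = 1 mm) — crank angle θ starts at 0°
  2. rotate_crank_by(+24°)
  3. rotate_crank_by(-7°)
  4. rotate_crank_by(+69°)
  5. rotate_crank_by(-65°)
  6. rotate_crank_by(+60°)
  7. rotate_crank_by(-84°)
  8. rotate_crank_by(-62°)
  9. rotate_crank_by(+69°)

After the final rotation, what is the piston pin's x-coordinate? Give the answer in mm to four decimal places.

set_geometry: r = 28 mm, L = 154 mm, e = 1 mm; θ ← 0°
rotate_crank_by(+24°): θ ← 0° +24° = 24°
rotate_crank_by(-7°): θ ← 24° -7° = 17°
rotate_crank_by(+69°): θ ← 17° +69° = 86°
rotate_crank_by(-65°): θ ← 86° -65° = 21°
rotate_crank_by(+60°): θ ← 21° +60° = 81°
rotate_crank_by(-84°): θ ← 81° -84° = -3°
rotate_crank_by(-62°): θ ← -3° -62° = -65°
rotate_crank_by(+69°): θ ← -65° +69° = 4°
crank pin P = (r cos θ, r sin θ) = (27.931793, 1.953181)
h = r sin θ − e = 1.953181 − 1 = 0.953181
x = r cos θ + √(L² − h²) = 27.931793 + √(23716.0 − 0.9086) = 27.931793 + 153.997050 = 181.928844

181.9288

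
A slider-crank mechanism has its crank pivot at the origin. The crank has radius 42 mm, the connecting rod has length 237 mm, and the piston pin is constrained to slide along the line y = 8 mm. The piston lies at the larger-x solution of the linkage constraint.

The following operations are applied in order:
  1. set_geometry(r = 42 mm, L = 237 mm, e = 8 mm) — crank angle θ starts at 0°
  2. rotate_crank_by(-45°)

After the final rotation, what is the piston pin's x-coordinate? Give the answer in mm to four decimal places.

set_geometry: r = 42 mm, L = 237 mm, e = 8 mm; θ ← 0°
rotate_crank_by(-45°): θ ← 0° -45° = -45°
crank pin P = (r cos θ, r sin θ) = (29.698485, -29.698485)
h = r sin θ − e = -29.698485 − 8 = -37.698485
x = r cos θ + √(L² − h²) = 29.698485 + √(56169.0 − 1421.1758) = 29.698485 + 233.982530 = 263.681015

263.6810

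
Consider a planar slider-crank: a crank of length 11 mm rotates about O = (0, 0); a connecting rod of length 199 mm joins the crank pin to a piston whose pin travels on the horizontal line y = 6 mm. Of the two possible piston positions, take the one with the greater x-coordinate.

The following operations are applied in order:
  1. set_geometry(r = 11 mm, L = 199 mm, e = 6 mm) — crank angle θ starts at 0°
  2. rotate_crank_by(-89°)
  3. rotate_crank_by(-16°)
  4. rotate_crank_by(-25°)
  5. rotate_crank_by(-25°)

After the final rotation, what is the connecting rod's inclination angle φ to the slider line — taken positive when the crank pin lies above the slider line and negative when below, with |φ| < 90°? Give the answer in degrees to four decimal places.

-3.0675

set_geometry: r = 11 mm, L = 199 mm, e = 6 mm; θ ← 0°
rotate_crank_by(-89°): θ ← 0° -89° = -89°
rotate_crank_by(-16°): θ ← -89° -16° = -105°
rotate_crank_by(-25°): θ ← -105° -25° = -130°
rotate_crank_by(-25°): θ ← -130° -25° = -155°
crank pin P = (r cos θ, r sin θ) = (-9.969386, -4.648801)
h = r sin θ − e = -4.648801 − 6 = -10.648801
sin φ = h / L = -10.648801 / 199 = -0.05351156
φ = arcsin(-0.05351156) = -3.067452°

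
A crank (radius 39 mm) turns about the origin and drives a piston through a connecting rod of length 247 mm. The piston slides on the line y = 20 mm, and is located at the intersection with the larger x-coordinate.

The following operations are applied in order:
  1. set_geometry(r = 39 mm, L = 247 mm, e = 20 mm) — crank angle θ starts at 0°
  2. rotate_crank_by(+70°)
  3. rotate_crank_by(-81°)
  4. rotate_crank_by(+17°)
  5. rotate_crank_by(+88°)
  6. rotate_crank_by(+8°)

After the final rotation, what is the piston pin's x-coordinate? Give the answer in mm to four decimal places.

238.2239

set_geometry: r = 39 mm, L = 247 mm, e = 20 mm; θ ← 0°
rotate_crank_by(+70°): θ ← 0° +70° = 70°
rotate_crank_by(-81°): θ ← 70° -81° = -11°
rotate_crank_by(+17°): θ ← -11° +17° = 6°
rotate_crank_by(+88°): θ ← 6° +88° = 94°
rotate_crank_by(+8°): θ ← 94° +8° = 102°
crank pin P = (r cos θ, r sin θ) = (-8.108556, 38.147756)
h = r sin θ − e = 38.147756 − 20 = 18.147756
x = r cos θ + √(L² − h²) = -8.108556 + √(61009.0 − 329.3411) = -8.108556 + 246.332416 = 238.223860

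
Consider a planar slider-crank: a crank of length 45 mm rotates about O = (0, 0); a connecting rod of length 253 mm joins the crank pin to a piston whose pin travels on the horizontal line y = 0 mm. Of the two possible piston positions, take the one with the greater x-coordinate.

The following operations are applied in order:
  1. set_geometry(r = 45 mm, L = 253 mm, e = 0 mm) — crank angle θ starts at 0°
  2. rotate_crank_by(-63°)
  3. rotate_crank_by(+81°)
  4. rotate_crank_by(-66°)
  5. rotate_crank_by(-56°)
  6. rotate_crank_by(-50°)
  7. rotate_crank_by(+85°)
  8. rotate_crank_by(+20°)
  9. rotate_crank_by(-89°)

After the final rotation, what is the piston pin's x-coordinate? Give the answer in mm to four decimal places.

set_geometry: r = 45 mm, L = 253 mm, e = 0 mm; θ ← 0°
rotate_crank_by(-63°): θ ← 0° -63° = -63°
rotate_crank_by(+81°): θ ← -63° +81° = 18°
rotate_crank_by(-66°): θ ← 18° -66° = -48°
rotate_crank_by(-56°): θ ← -48° -56° = -104°
rotate_crank_by(-50°): θ ← -104° -50° = -154°
rotate_crank_by(+85°): θ ← -154° +85° = -69°
rotate_crank_by(+20°): θ ← -69° +20° = -49°
rotate_crank_by(-89°): θ ← -49° -89° = -138°
crank pin P = (r cos θ, r sin θ) = (-33.441517, -30.110877)
h = r sin θ − e = -30.110877 − 0 = -30.110877
x = r cos θ + √(L² − h²) = -33.441517 + √(64009.0 − 906.6649) = -33.441517 + 251.201782 = 217.760264

217.7603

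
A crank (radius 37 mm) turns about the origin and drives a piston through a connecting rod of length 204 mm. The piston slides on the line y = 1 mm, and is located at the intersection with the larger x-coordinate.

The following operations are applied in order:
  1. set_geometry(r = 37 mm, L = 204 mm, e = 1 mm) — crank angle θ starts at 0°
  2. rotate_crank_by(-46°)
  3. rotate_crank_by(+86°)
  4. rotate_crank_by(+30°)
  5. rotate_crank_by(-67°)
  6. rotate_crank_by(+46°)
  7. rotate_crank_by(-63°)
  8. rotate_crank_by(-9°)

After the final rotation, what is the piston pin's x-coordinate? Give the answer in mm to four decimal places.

set_geometry: r = 37 mm, L = 204 mm, e = 1 mm; θ ← 0°
rotate_crank_by(-46°): θ ← 0° -46° = -46°
rotate_crank_by(+86°): θ ← -46° +86° = 40°
rotate_crank_by(+30°): θ ← 40° +30° = 70°
rotate_crank_by(-67°): θ ← 70° -67° = 3°
rotate_crank_by(+46°): θ ← 3° +46° = 49°
rotate_crank_by(-63°): θ ← 49° -63° = -14°
rotate_crank_by(-9°): θ ← -14° -9° = -23°
crank pin P = (r cos θ, r sin θ) = (34.058680, -14.457052)
h = r sin θ − e = -14.457052 − 1 = -15.457052
x = r cos θ + √(L² − h²) = 34.058680 + √(41616.0 − 238.9204) = 34.058680 + 203.413568 = 237.472247

237.4722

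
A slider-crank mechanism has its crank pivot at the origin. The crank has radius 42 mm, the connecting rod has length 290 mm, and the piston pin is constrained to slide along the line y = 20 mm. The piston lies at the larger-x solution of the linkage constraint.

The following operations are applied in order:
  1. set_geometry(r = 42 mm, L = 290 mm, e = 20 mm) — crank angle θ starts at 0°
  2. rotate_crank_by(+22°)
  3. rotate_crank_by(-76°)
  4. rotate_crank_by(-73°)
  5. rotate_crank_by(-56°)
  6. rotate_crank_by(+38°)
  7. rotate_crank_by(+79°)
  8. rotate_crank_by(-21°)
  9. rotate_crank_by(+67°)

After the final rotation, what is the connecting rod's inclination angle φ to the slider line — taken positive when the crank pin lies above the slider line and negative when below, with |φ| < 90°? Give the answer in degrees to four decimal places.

-6.8055

set_geometry: r = 42 mm, L = 290 mm, e = 20 mm; θ ← 0°
rotate_crank_by(+22°): θ ← 0° +22° = 22°
rotate_crank_by(-76°): θ ← 22° -76° = -54°
rotate_crank_by(-73°): θ ← -54° -73° = -127°
rotate_crank_by(-56°): θ ← -127° -56° = -183°
rotate_crank_by(+38°): θ ← -183° +38° = -145°
rotate_crank_by(+79°): θ ← -145° +79° = -66°
rotate_crank_by(-21°): θ ← -66° -21° = -87°
rotate_crank_by(+67°): θ ← -87° +67° = -20°
crank pin P = (r cos θ, r sin θ) = (39.467090, -14.364846)
h = r sin θ − e = -14.364846 − 20 = -34.364846
sin φ = h / L = -34.364846 / 290 = -0.11849947
φ = arcsin(-0.11849947) = -6.805511°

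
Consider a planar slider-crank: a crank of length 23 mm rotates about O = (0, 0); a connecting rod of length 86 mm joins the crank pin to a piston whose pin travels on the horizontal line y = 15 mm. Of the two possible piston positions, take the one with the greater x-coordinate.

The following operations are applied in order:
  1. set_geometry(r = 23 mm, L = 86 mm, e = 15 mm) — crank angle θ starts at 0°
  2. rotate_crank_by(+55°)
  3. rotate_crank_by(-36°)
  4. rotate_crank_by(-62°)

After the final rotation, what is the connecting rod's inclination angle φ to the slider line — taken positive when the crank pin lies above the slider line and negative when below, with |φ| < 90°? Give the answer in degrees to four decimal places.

set_geometry: r = 23 mm, L = 86 mm, e = 15 mm; θ ← 0°
rotate_crank_by(+55°): θ ← 0° +55° = 55°
rotate_crank_by(-36°): θ ← 55° -36° = 19°
rotate_crank_by(-62°): θ ← 19° -62° = -43°
crank pin P = (r cos θ, r sin θ) = (16.821135, -15.685962)
h = r sin θ − e = -15.685962 − 15 = -30.685962
sin φ = h / L = -30.685962 / 86 = -0.35681351
φ = arcsin(-0.35681351) = -20.904632°

-20.9046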